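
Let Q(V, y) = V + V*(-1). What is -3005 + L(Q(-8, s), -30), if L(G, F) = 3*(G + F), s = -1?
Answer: -3095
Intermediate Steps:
Q(V, y) = 0 (Q(V, y) = V - V = 0)
L(G, F) = 3*F + 3*G (L(G, F) = 3*(F + G) = 3*F + 3*G)
-3005 + L(Q(-8, s), -30) = -3005 + (3*(-30) + 3*0) = -3005 + (-90 + 0) = -3005 - 90 = -3095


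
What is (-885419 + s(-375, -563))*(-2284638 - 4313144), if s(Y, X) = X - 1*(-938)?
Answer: 5839327372408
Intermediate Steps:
s(Y, X) = 938 + X (s(Y, X) = X + 938 = 938 + X)
(-885419 + s(-375, -563))*(-2284638 - 4313144) = (-885419 + (938 - 563))*(-2284638 - 4313144) = (-885419 + 375)*(-6597782) = -885044*(-6597782) = 5839327372408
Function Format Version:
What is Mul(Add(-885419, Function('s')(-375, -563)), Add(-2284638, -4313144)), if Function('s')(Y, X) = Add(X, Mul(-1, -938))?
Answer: 5839327372408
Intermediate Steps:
Function('s')(Y, X) = Add(938, X) (Function('s')(Y, X) = Add(X, 938) = Add(938, X))
Mul(Add(-885419, Function('s')(-375, -563)), Add(-2284638, -4313144)) = Mul(Add(-885419, Add(938, -563)), Add(-2284638, -4313144)) = Mul(Add(-885419, 375), -6597782) = Mul(-885044, -6597782) = 5839327372408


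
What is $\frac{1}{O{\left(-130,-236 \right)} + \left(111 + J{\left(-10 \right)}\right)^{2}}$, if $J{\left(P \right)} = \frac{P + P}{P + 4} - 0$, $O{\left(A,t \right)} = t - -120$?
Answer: $\frac{9}{116605} \approx 7.7184 \cdot 10^{-5}$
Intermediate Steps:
$O{\left(A,t \right)} = 120 + t$ ($O{\left(A,t \right)} = t + 120 = 120 + t$)
$J{\left(P \right)} = \frac{2 P}{4 + P}$ ($J{\left(P \right)} = \frac{2 P}{4 + P} + 0 = \frac{2 P}{4 + P}$)
$\frac{1}{O{\left(-130,-236 \right)} + \left(111 + J{\left(-10 \right)}\right)^{2}} = \frac{1}{\left(120 - 236\right) + \left(111 + 2 \left(-10\right) \frac{1}{4 - 10}\right)^{2}} = \frac{1}{-116 + \left(111 + 2 \left(-10\right) \frac{1}{-6}\right)^{2}} = \frac{1}{-116 + \left(111 + 2 \left(-10\right) \left(- \frac{1}{6}\right)\right)^{2}} = \frac{1}{-116 + \left(111 + \frac{10}{3}\right)^{2}} = \frac{1}{-116 + \left(\frac{343}{3}\right)^{2}} = \frac{1}{-116 + \frac{117649}{9}} = \frac{1}{\frac{116605}{9}} = \frac{9}{116605}$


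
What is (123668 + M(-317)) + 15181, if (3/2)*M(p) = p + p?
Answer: 415279/3 ≈ 1.3843e+5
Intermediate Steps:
M(p) = 4*p/3 (M(p) = 2*(p + p)/3 = 2*(2*p)/3 = 4*p/3)
(123668 + M(-317)) + 15181 = (123668 + (4/3)*(-317)) + 15181 = (123668 - 1268/3) + 15181 = 369736/3 + 15181 = 415279/3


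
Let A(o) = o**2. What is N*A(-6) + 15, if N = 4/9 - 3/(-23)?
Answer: 821/23 ≈ 35.696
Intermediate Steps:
N = 119/207 (N = 4*(1/9) - 3*(-1/23) = 4/9 + 3/23 = 119/207 ≈ 0.57488)
N*A(-6) + 15 = (119/207)*(-6)**2 + 15 = (119/207)*36 + 15 = 476/23 + 15 = 821/23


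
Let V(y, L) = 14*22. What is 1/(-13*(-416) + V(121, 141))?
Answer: 1/5716 ≈ 0.00017495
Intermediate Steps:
V(y, L) = 308
1/(-13*(-416) + V(121, 141)) = 1/(-13*(-416) + 308) = 1/(5408 + 308) = 1/5716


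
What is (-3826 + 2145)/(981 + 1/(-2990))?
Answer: -5026190/2933189 ≈ -1.7136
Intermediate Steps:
(-3826 + 2145)/(981 + 1/(-2990)) = -1681/(981 - 1/2990) = -1681/2933189/2990 = -1681*2990/2933189 = -5026190/2933189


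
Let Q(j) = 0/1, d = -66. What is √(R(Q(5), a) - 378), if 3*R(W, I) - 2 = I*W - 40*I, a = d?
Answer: 2*√1131/3 ≈ 22.420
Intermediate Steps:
a = -66
Q(j) = 0 (Q(j) = 0*1 = 0)
R(W, I) = ⅔ - 40*I/3 + I*W/3 (R(W, I) = ⅔ + (I*W - 40*I)/3 = ⅔ + (-40*I + I*W)/3 = ⅔ + (-40*I/3 + I*W/3) = ⅔ - 40*I/3 + I*W/3)
√(R(Q(5), a) - 378) = √((⅔ - 40/3*(-66) + (⅓)*(-66)*0) - 378) = √((⅔ + 880 + 0) - 378) = √(2642/3 - 378) = √(1508/3) = 2*√1131/3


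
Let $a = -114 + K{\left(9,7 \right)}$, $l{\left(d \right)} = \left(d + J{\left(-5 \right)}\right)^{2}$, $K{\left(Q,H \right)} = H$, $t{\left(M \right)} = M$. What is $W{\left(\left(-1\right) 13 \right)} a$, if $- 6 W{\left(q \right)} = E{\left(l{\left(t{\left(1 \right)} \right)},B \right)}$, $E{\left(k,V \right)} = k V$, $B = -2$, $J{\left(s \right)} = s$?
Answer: $- \frac{1712}{3} \approx -570.67$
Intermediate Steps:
$l{\left(d \right)} = \left(-5 + d\right)^{2}$ ($l{\left(d \right)} = \left(d - 5\right)^{2} = \left(-5 + d\right)^{2}$)
$E{\left(k,V \right)} = V k$
$W{\left(q \right)} = \frac{16}{3}$ ($W{\left(q \right)} = - \frac{\left(-2\right) \left(-5 + 1\right)^{2}}{6} = - \frac{\left(-2\right) \left(-4\right)^{2}}{6} = - \frac{\left(-2\right) 16}{6} = \left(- \frac{1}{6}\right) \left(-32\right) = \frac{16}{3}$)
$a = -107$ ($a = -114 + 7 = -107$)
$W{\left(\left(-1\right) 13 \right)} a = \frac{16}{3} \left(-107\right) = - \frac{1712}{3}$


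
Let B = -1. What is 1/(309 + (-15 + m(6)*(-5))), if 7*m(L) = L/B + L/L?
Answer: 7/2083 ≈ 0.0033605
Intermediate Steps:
m(L) = ⅐ - L/7 (m(L) = (L/(-1) + L/L)/7 = (L*(-1) + 1)/7 = (-L + 1)/7 = (1 - L)/7 = ⅐ - L/7)
1/(309 + (-15 + m(6)*(-5))) = 1/(309 + (-15 + (⅐ - ⅐*6)*(-5))) = 1/(309 + (-15 + (⅐ - 6/7)*(-5))) = 1/(309 + (-15 - 5/7*(-5))) = 1/(309 + (-15 + 25/7)) = 1/(309 - 80/7) = 1/(2083/7) = 7/2083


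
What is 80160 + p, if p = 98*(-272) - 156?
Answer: 53348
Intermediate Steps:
p = -26812 (p = -26656 - 156 = -26812)
80160 + p = 80160 - 26812 = 53348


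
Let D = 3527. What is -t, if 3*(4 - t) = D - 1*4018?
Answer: -503/3 ≈ -167.67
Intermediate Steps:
t = 503/3 (t = 4 - (3527 - 1*4018)/3 = 4 - (3527 - 4018)/3 = 4 - 1/3*(-491) = 4 + 491/3 = 503/3 ≈ 167.67)
-t = -1*503/3 = -503/3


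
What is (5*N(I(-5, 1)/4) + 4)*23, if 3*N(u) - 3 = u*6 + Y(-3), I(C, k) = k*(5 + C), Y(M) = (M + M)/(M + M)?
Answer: 736/3 ≈ 245.33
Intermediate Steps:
Y(M) = 1 (Y(M) = (2*M)/((2*M)) = (2*M)*(1/(2*M)) = 1)
N(u) = 4/3 + 2*u (N(u) = 1 + (u*6 + 1)/3 = 1 + (6*u + 1)/3 = 1 + (1 + 6*u)/3 = 1 + (⅓ + 2*u) = 4/3 + 2*u)
(5*N(I(-5, 1)/4) + 4)*23 = (5*(4/3 + 2*((1*(5 - 5))/4)) + 4)*23 = (5*(4/3 + 2*((1*0)*(¼))) + 4)*23 = (5*(4/3 + 2*(0*(¼))) + 4)*23 = (5*(4/3 + 2*0) + 4)*23 = (5*(4/3 + 0) + 4)*23 = (5*(4/3) + 4)*23 = (20/3 + 4)*23 = (32/3)*23 = 736/3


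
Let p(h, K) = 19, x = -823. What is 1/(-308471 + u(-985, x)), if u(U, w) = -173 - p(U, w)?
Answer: -1/308663 ≈ -3.2398e-6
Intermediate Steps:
u(U, w) = -192 (u(U, w) = -173 - 1*19 = -173 - 19 = -192)
1/(-308471 + u(-985, x)) = 1/(-308471 - 192) = 1/(-308663) = -1/308663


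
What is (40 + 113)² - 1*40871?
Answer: -17462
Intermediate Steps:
(40 + 113)² - 1*40871 = 153² - 40871 = 23409 - 40871 = -17462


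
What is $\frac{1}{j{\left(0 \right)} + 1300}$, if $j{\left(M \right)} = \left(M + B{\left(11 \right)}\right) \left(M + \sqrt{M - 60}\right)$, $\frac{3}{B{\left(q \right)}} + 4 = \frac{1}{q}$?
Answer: $\frac{120185}{156243767} + \frac{1419 i \sqrt{15}}{1562437670} \approx 0.00076921 + 3.5174 \cdot 10^{-6} i$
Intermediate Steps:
$B{\left(q \right)} = \frac{3}{-4 + \frac{1}{q}}$
$j{\left(M \right)} = \left(- \frac{33}{43} + M\right) \left(M + \sqrt{-60 + M}\right)$ ($j{\left(M \right)} = \left(M - \frac{33}{-1 + 4 \cdot 11}\right) \left(M + \sqrt{M - 60}\right) = \left(M - \frac{33}{-1 + 44}\right) \left(M + \sqrt{-60 + M}\right) = \left(M - \frac{33}{43}\right) \left(M + \sqrt{-60 + M}\right) = \left(- \frac{33}{43} + M\right) \left(M + \sqrt{-60 + M}\right)$)
$\frac{1}{j{\left(0 \right)} + 1300} = \frac{1}{\left(0^{2} - 0 - \frac{33 \sqrt{-60 + 0}}{43} + 0 \sqrt{-60 + 0}\right) + 1300} = \frac{1}{\left(0 + 0 - \frac{33 \sqrt{-60}}{43} + 0 \sqrt{-60}\right) + 1300} = \frac{1}{\left(0 + 0 - \frac{33 \cdot 2 i \sqrt{15}}{43} + 0 \cdot 2 i \sqrt{15}\right) + 1300} = \frac{1}{\left(0 + 0 - \frac{66 i \sqrt{15}}{43} + 0\right) + 1300} = \frac{1}{- \frac{66 i \sqrt{15}}{43} + 1300} = \frac{1}{1300 - \frac{66 i \sqrt{15}}{43}}$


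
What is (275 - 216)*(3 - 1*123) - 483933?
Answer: -491013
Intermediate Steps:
(275 - 216)*(3 - 1*123) - 483933 = 59*(3 - 123) - 483933 = 59*(-120) - 483933 = -7080 - 483933 = -491013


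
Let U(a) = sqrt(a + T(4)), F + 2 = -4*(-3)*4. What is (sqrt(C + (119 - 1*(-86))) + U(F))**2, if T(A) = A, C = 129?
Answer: 384 + 20*sqrt(167) ≈ 642.46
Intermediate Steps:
F = 46 (F = -2 - 4*(-3)*4 = -2 + 12*4 = -2 + 48 = 46)
U(a) = sqrt(4 + a) (U(a) = sqrt(a + 4) = sqrt(4 + a))
(sqrt(C + (119 - 1*(-86))) + U(F))**2 = (sqrt(129 + (119 - 1*(-86))) + sqrt(4 + 46))**2 = (sqrt(129 + (119 + 86)) + sqrt(50))**2 = (sqrt(129 + 205) + 5*sqrt(2))**2 = (sqrt(334) + 5*sqrt(2))**2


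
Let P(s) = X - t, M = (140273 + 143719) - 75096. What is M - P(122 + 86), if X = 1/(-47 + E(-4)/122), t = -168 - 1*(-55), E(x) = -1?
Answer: 1197370627/5735 ≈ 2.0878e+5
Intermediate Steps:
M = 208896 (M = 283992 - 75096 = 208896)
t = -113 (t = -168 + 55 = -113)
X = -122/5735 (X = 1/(-47 - 1/122) = 1/(-5735/122) = -122/5735 ≈ -0.021273)
P(s) = 647933/5735 (P(s) = -122/5735 - 1*(-113) = -122/5735 + 113 = 647933/5735)
M - P(122 + 86) = 208896 - 1*647933/5735 = 208896 - 647933/5735 = 1197370627/5735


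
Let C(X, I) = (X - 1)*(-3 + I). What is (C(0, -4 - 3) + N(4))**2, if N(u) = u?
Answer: 196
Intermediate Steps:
C(X, I) = (-1 + X)*(-3 + I)
(C(0, -4 - 3) + N(4))**2 = ((3 - (-4 - 3) - 3*0 + (-4 - 3)*0) + 4)**2 = ((3 - 1*(-7) + 0 - 7*0) + 4)**2 = ((3 + 7 + 0 + 0) + 4)**2 = (10 + 4)**2 = 14**2 = 196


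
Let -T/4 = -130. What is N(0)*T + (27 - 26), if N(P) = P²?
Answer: 1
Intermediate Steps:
T = 520 (T = -4*(-130) = 520)
N(0)*T + (27 - 26) = 0²*520 + (27 - 26) = 0*520 + 1 = 0 + 1 = 1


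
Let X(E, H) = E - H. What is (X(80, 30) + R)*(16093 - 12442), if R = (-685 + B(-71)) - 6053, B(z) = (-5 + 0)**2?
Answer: -24326613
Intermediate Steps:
B(z) = 25 (B(z) = (-5)**2 = 25)
R = -6713 (R = (-685 + 25) - 6053 = -660 - 6053 = -6713)
(X(80, 30) + R)*(16093 - 12442) = ((80 - 1*30) - 6713)*(16093 - 12442) = ((80 - 30) - 6713)*3651 = (50 - 6713)*3651 = -6663*3651 = -24326613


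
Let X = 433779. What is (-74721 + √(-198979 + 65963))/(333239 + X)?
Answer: -74721/767018 + I*√33254/383509 ≈ -0.097417 + 0.0004755*I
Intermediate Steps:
(-74721 + √(-198979 + 65963))/(333239 + X) = (-74721 + √(-198979 + 65963))/(333239 + 433779) = (-74721 + √(-133016))/767018 = (-74721 + 2*I*√33254)*(1/767018) = -74721/767018 + I*√33254/383509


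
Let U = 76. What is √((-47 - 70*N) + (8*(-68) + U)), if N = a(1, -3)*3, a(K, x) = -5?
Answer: √535 ≈ 23.130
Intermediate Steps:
N = -15 (N = -5*3 = -15)
√((-47 - 70*N) + (8*(-68) + U)) = √((-47 - 70*(-15)) + (8*(-68) + 76)) = √((-47 + 1050) + (-544 + 76)) = √(1003 - 468) = √535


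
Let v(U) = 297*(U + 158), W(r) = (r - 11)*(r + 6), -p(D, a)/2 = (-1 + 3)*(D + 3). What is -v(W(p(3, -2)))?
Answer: -234036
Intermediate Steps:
p(D, a) = -12 - 4*D (p(D, a) = -2*(-1 + 3)*(D + 3) = -4*(3 + D) = -2*(6 + 2*D) = -12 - 4*D)
W(r) = (-11 + r)*(6 + r)
v(U) = 46926 + 297*U (v(U) = 297*(158 + U) = 46926 + 297*U)
-v(W(p(3, -2))) = -(46926 + 297*(-66 + (-12 - 4*3)² - 5*(-12 - 4*3))) = -(46926 + 297*(-66 + (-12 - 12)² - 5*(-12 - 12))) = -(46926 + 297*(-66 + (-24)² - 5*(-24))) = -(46926 + 297*(-66 + 576 + 120)) = -(46926 + 297*630) = -(46926 + 187110) = -1*234036 = -234036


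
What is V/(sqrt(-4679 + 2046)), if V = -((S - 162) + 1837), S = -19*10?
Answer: 1485*I*sqrt(2633)/2633 ≈ 28.94*I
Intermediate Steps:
S = -190
V = -1485 (V = -((-190 - 162) + 1837) = -(-352 + 1837) = -1*1485 = -1485)
V/(sqrt(-4679 + 2046)) = -1485/sqrt(-4679 + 2046) = -1485*(-I*sqrt(2633)/2633) = -(-1485)*I*sqrt(2633)/2633 = 1485*I*sqrt(2633)/2633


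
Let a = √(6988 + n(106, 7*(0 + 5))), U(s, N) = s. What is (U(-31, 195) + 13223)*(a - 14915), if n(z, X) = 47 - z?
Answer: -196758680 + 171496*√41 ≈ -1.9566e+8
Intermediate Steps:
a = 13*√41 (a = √(6988 + (47 - 1*106)) = √(6988 + (47 - 106)) = √(6988 - 59) = √6929 = 13*√41 ≈ 83.241)
(U(-31, 195) + 13223)*(a - 14915) = (-31 + 13223)*(13*√41 - 14915) = 13192*(-14915 + 13*√41) = -196758680 + 171496*√41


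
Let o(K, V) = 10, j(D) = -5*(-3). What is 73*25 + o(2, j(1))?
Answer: 1835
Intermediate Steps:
j(D) = 15
73*25 + o(2, j(1)) = 73*25 + 10 = 1825 + 10 = 1835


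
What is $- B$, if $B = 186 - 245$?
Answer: $59$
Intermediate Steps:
$B = -59$
$- B = \left(-1\right) \left(-59\right) = 59$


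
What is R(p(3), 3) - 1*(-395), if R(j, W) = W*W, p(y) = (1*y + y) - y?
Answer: 404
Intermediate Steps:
p(y) = y (p(y) = (y + y) - y = 2*y - y = y)
R(j, W) = W**2
R(p(3), 3) - 1*(-395) = 3**2 - 1*(-395) = 9 + 395 = 404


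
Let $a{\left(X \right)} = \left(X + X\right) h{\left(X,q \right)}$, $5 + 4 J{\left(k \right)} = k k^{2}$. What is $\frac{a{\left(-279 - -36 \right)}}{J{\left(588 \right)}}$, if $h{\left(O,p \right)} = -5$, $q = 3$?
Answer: $\frac{9720}{203297467} \approx 4.7812 \cdot 10^{-5}$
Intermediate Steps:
$J{\left(k \right)} = - \frac{5}{4} + \frac{k^{3}}{4}$ ($J{\left(k \right)} = - \frac{5}{4} + \frac{k k^{2}}{4} = - \frac{5}{4} + \frac{k^{3}}{4}$)
$a{\left(X \right)} = - 10 X$ ($a{\left(X \right)} = \left(X + X\right) \left(-5\right) = 2 X \left(-5\right) = - 10 X$)
$\frac{a{\left(-279 - -36 \right)}}{J{\left(588 \right)}} = \frac{\left(-10\right) \left(-279 - -36\right)}{- \frac{5}{4} + \frac{588^{3}}{4}} = \frac{\left(-10\right) \left(-279 + \left(40 - 4\right)\right)}{- \frac{5}{4} + \frac{1}{4} \cdot 203297472} = \frac{\left(-10\right) \left(-279 + 36\right)}{- \frac{5}{4} + 50824368} = \frac{\left(-10\right) \left(-243\right)}{\frac{203297467}{4}} = 2430 \cdot \frac{4}{203297467} = \frac{9720}{203297467}$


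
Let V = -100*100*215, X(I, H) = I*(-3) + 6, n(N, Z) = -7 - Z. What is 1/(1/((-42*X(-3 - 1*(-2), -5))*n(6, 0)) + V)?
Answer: -2646/5688899999 ≈ -4.6512e-7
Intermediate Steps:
X(I, H) = 6 - 3*I (X(I, H) = -3*I + 6 = 6 - 3*I)
V = -2150000 (V = -10000*215 = -2150000)
1/(1/((-42*X(-3 - 1*(-2), -5))*n(6, 0)) + V) = 1/(1/((-42*(6 - 3*(-3 - 1*(-2))))*(-7 - 1*0)) - 2150000) = 1/(1/((-42*(6 - 3*(-3 + 2)))*(-7 + 0)) - 2150000) = 1/(1/(-42*(6 - 3*(-1))*(-7)) - 2150000) = 1/(1/(-42*(6 + 3)*(-7)) - 2150000) = 1/(1/(-42*9*(-7)) - 2150000) = 1/(1/(-378*(-7)) - 2150000) = 1/(1/2646 - 2150000) = 1/(-5688899999/2646) = -2646/5688899999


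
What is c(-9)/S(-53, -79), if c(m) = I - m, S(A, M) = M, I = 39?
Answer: -48/79 ≈ -0.60759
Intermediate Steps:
c(m) = 39 - m
c(-9)/S(-53, -79) = (39 - 1*(-9))/(-79) = (39 + 9)*(-1/79) = 48*(-1/79) = -48/79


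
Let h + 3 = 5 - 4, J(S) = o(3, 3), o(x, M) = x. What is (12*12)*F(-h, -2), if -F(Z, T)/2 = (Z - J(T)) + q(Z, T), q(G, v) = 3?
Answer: -576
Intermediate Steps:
J(S) = 3
h = -2 (h = -3 + (5 - 4) = -3 + 1 = -2)
F(Z, T) = -2*Z (F(Z, T) = -2*((Z - 1*3) + 3) = -2*((Z - 3) + 3) = -2*((-3 + Z) + 3) = -2*Z)
(12*12)*F(-h, -2) = (12*12)*(-(-2)*(-2)) = 144*(-2*2) = 144*(-4) = -576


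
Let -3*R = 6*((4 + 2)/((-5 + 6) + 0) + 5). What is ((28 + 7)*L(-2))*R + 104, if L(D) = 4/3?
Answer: -2768/3 ≈ -922.67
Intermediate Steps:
L(D) = 4/3 (L(D) = 4*(⅓) = 4/3)
R = -22 (R = -2*((4 + 2)/((-5 + 6) + 0) + 5) = -2*(6/(1 + 0) + 5) = -2*(6/1 + 5) = -2*(6*1 + 5) = -2*(6 + 5) = -2*11 = -⅓*66 = -22)
((28 + 7)*L(-2))*R + 104 = ((28 + 7)*(4/3))*(-22) + 104 = (35*(4/3))*(-22) + 104 = (140/3)*(-22) + 104 = -3080/3 + 104 = -2768/3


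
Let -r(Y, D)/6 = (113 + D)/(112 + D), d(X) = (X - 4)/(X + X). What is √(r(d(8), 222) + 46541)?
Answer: √1297814114/167 ≈ 215.72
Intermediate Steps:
d(X) = (-4 + X)/(2*X) (d(X) = (-4 + X)/((2*X)) = (-4 + X)*(1/(2*X)) = (-4 + X)/(2*X))
r(Y, D) = -6*(113 + D)/(112 + D)
√(r(d(8), 222) + 46541) = √(6*(-113 - 1*222)/(112 + 222) + 46541) = √(6*(-113 - 222)/334 + 46541) = √(6*(1/334)*(-335) + 46541) = √(-1005/167 + 46541) = √(7771342/167) = √1297814114/167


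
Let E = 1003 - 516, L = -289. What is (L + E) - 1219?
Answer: -1021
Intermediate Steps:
E = 487
(L + E) - 1219 = (-289 + 487) - 1219 = 198 - 1219 = -1021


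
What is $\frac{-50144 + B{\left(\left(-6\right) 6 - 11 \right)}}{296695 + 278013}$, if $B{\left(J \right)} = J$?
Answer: $- \frac{50191}{574708} \approx -0.087333$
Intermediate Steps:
$\frac{-50144 + B{\left(\left(-6\right) 6 - 11 \right)}}{296695 + 278013} = \frac{-50144 - 47}{296695 + 278013} = \frac{-50144 - 47}{574708} = \left(-50144 - 47\right) \frac{1}{574708} = \left(-50191\right) \frac{1}{574708} = - \frac{50191}{574708}$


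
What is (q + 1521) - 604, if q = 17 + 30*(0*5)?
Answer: 934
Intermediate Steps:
q = 17 (q = 17 + 30*0 = 17 + 0 = 17)
(q + 1521) - 604 = (17 + 1521) - 604 = 1538 - 604 = 934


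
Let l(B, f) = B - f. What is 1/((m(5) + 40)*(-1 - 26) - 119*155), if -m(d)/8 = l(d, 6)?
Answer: -1/19741 ≈ -5.0656e-5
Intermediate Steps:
m(d) = 48 - 8*d (m(d) = -8*(d - 1*6) = -8*(d - 6) = -8*(-6 + d) = 48 - 8*d)
1/((m(5) + 40)*(-1 - 26) - 119*155) = 1/(((48 - 8*5) + 40)*(-1 - 26) - 119*155) = 1/(((48 - 40) + 40)*(-27) - 18445) = 1/((8 + 40)*(-27) - 18445) = 1/(48*(-27) - 18445) = 1/(-1296 - 18445) = 1/(-19741) = -1/19741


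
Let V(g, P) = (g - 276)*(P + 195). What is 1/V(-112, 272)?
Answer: -1/181196 ≈ -5.5189e-6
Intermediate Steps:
V(g, P) = (-276 + g)*(195 + P)
1/V(-112, 272) = 1/(-53820 - 276*272 + 195*(-112) + 272*(-112)) = 1/(-53820 - 75072 - 21840 - 30464) = 1/(-181196) = -1/181196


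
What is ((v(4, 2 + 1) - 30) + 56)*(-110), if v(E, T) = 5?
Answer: -3410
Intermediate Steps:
((v(4, 2 + 1) - 30) + 56)*(-110) = ((5 - 30) + 56)*(-110) = (-25 + 56)*(-110) = 31*(-110) = -3410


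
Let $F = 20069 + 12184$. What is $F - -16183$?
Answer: $48436$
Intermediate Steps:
$F = 32253$
$F - -16183 = 32253 - -16183 = 32253 + 16183 = 48436$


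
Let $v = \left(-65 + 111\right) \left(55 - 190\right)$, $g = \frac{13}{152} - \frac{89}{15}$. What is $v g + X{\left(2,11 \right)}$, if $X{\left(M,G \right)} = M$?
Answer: $\frac{2760083}{76} \approx 36317.0$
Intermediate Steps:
$g = - \frac{13333}{2280}$ ($g = 13 \cdot \frac{1}{152} - \frac{89}{15} = \frac{13}{152} - \frac{89}{15} = - \frac{13333}{2280} \approx -5.8478$)
$v = -6210$ ($v = 46 \left(-135\right) = -6210$)
$v g + X{\left(2,11 \right)} = \left(-6210\right) \left(- \frac{13333}{2280}\right) + 2 = \frac{2759931}{76} + 2 = \frac{2760083}{76}$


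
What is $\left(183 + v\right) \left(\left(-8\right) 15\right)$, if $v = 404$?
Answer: $-70440$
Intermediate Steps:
$\left(183 + v\right) \left(\left(-8\right) 15\right) = \left(183 + 404\right) \left(\left(-8\right) 15\right) = 587 \left(-120\right) = -70440$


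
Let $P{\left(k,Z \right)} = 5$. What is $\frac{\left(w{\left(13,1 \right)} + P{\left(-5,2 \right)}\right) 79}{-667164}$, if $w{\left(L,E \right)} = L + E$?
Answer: $- \frac{1501}{667164} \approx -0.0022498$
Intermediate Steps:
$w{\left(L,E \right)} = E + L$
$\frac{\left(w{\left(13,1 \right)} + P{\left(-5,2 \right)}\right) 79}{-667164} = \frac{\left(\left(1 + 13\right) + 5\right) 79}{-667164} = \left(14 + 5\right) 79 \left(- \frac{1}{667164}\right) = 19 \cdot 79 \left(- \frac{1}{667164}\right) = 1501 \left(- \frac{1}{667164}\right) = - \frac{1501}{667164}$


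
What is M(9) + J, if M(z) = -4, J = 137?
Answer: 133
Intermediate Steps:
M(9) + J = -4 + 137 = 133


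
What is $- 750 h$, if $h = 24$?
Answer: $-18000$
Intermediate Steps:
$- 750 h = \left(-750\right) 24 = -18000$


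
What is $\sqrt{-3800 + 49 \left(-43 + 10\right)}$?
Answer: $i \sqrt{5417} \approx 73.6 i$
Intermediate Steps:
$\sqrt{-3800 + 49 \left(-43 + 10\right)} = \sqrt{-3800 + 49 \left(-33\right)} = \sqrt{-3800 - 1617} = \sqrt{-5417} = i \sqrt{5417}$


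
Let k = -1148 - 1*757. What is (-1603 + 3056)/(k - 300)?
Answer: -1453/2205 ≈ -0.65896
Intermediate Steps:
k = -1905 (k = -1148 - 757 = -1905)
(-1603 + 3056)/(k - 300) = (-1603 + 3056)/(-1905 - 300) = 1453/(-2205) = 1453*(-1/2205) = -1453/2205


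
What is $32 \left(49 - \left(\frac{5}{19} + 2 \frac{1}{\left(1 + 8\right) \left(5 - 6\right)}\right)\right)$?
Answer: $\frac{267904}{171} \approx 1566.7$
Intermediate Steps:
$32 \left(49 - \left(\frac{5}{19} + 2 \frac{1}{\left(1 + 8\right) \left(5 - 6\right)}\right)\right) = 32 \left(49 - \left(\frac{5}{19} + \frac{2}{9 \left(-1\right)}\right)\right) = 32 \left(49 - \left(\frac{5}{19} + \frac{2}{-9}\right)\right) = 32 \left(49 - \frac{7}{171}\right) = 32 \cdot \frac{8372}{171} = \frac{267904}{171}$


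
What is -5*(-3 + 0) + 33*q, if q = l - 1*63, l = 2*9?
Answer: -1470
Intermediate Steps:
l = 18
q = -45 (q = 18 - 1*63 = 18 - 63 = -45)
-5*(-3 + 0) + 33*q = -5*(-3 + 0) + 33*(-45) = -5*(-3) - 1485 = 15 - 1485 = -1470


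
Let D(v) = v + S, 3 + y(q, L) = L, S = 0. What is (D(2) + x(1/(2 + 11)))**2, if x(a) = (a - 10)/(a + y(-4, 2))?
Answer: 2601/16 ≈ 162.56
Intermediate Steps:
y(q, L) = -3 + L
x(a) = (-10 + a)/(-1 + a) (x(a) = (a - 10)/(a + (-3 + 2)) = (-10 + a)/(a - 1) = (-10 + a)/(-1 + a))
D(v) = v (D(v) = v + 0 = v)
(D(2) + x(1/(2 + 11)))**2 = (2 + (-10 + 1/(2 + 11))/(-1 + 1/(2 + 11)))**2 = (2 + (-10 + 1/13)/(-1 + 1/13))**2 = (2 - 129/13/(-12/13))**2 = (2 - 13/12*(-129/13))**2 = (2 + 43/4)**2 = (51/4)**2 = 2601/16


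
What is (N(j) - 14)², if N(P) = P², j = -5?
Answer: 121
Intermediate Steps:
(N(j) - 14)² = ((-5)² - 14)² = (25 - 14)² = 11² = 121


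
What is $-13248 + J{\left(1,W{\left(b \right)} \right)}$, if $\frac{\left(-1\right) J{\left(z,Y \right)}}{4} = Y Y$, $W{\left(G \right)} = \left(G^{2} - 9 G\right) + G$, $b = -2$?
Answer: $-14848$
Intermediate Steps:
$W{\left(G \right)} = G^{2} - 8 G$
$J{\left(z,Y \right)} = - 4 Y^{2}$ ($J{\left(z,Y \right)} = - 4 Y Y = - 4 Y^{2}$)
$-13248 + J{\left(1,W{\left(b \right)} \right)} = -13248 - 4 \left(- 2 \left(-8 - 2\right)\right)^{2} = -13248 - 4 \left(\left(-2\right) \left(-10\right)\right)^{2} = -13248 - 4 \cdot 20^{2} = -13248 - 1600 = -14848$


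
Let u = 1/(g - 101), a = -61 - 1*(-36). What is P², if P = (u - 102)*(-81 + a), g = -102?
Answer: 4817770383364/41209 ≈ 1.1691e+8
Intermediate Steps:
a = -25 (a = -61 + 36 = -25)
u = -1/203 (u = 1/(-102 - 101) = 1/(-203) = -1/203 ≈ -0.0049261)
P = 2194942/203 (P = (-1/203 - 102)*(-81 - 25) = -20707/203*(-106) = 2194942/203 ≈ 10813.)
P² = (2194942/203)² = 4817770383364/41209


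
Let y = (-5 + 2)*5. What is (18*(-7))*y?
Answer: 1890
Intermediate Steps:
y = -15 (y = -3*5 = -15)
(18*(-7))*y = (18*(-7))*(-15) = -126*(-15) = 1890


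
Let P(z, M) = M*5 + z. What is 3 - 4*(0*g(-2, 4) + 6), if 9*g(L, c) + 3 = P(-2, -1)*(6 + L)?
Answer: -21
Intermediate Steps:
P(z, M) = z + 5*M (P(z, M) = 5*M + z = z + 5*M)
g(L, c) = -5 - 7*L/9 (g(L, c) = -⅓ + ((-2 + 5*(-1))*(6 + L))/9 = -⅓ + ((-2 - 5)*(6 + L))/9 = -⅓ + (-7*(6 + L))/9 = -⅓ + (-42 - 7*L)/9 = -⅓ + (-14/3 - 7*L/9) = -5 - 7*L/9)
3 - 4*(0*g(-2, 4) + 6) = 3 - 4*(0*(-5 - 7/9*(-2)) + 6) = 3 - 4*(0*(-5 + 14/9) + 6) = 3 - 4*(0*(-31/9) + 6) = 3 - 4*(0 + 6) = 3 - 4*6 = 3 - 24 = -21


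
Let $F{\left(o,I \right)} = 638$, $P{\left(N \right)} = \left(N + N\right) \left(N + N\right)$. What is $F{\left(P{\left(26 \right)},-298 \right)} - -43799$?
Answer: $44437$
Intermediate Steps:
$P{\left(N \right)} = 4 N^{2}$ ($P{\left(N \right)} = 2 N 2 N = 4 N^{2}$)
$F{\left(P{\left(26 \right)},-298 \right)} - -43799 = 638 - -43799 = 638 + 43799 = 44437$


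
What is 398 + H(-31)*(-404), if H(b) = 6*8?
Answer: -18994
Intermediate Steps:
H(b) = 48
398 + H(-31)*(-404) = 398 + 48*(-404) = 398 - 19392 = -18994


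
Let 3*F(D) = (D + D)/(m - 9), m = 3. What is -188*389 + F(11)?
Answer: -658199/9 ≈ -73133.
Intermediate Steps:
F(D) = -D/9 (F(D) = ((D + D)/(3 - 9))/3 = ((2*D)/(-6))/3 = ((2*D)*(-1/6))/3 = (-D/3)/3 = -D/9)
-188*389 + F(11) = -188*389 - 1/9*11 = -73132 - 11/9 = -658199/9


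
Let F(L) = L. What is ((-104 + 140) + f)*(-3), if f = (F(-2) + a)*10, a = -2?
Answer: 12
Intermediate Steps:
f = -40 (f = (-2 - 2)*10 = -4*10 = -40)
((-104 + 140) + f)*(-3) = ((-104 + 140) - 40)*(-3) = (36 - 40)*(-3) = -4*(-3) = 12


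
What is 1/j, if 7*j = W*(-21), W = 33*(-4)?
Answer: 1/396 ≈ 0.0025253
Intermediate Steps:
W = -132
j = 396 (j = (-132*(-21))/7 = (⅐)*2772 = 396)
1/j = 1/396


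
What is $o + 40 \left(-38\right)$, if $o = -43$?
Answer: $-1563$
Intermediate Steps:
$o + 40 \left(-38\right) = -43 + 40 \left(-38\right) = -43 - 1520 = -1563$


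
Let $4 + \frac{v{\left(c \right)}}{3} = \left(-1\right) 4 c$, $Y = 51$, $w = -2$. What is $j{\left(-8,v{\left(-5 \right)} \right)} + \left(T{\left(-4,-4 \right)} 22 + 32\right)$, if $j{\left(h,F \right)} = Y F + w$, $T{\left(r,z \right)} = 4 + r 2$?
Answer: $2390$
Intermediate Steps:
$T{\left(r,z \right)} = 4 + 2 r$
$v{\left(c \right)} = -12 - 12 c$ ($v{\left(c \right)} = -12 + 3 \left(-1\right) 4 c = -12 + 3 \left(- 4 c\right) = -12 - 12 c$)
$j{\left(h,F \right)} = -2 + 51 F$ ($j{\left(h,F \right)} = 51 F - 2 = -2 + 51 F$)
$j{\left(-8,v{\left(-5 \right)} \right)} + \left(T{\left(-4,-4 \right)} 22 + 32\right) = \left(-2 + 51 \left(-12 - -60\right)\right) + \left(\left(4 + 2 \left(-4\right)\right) 22 + 32\right) = \left(-2 + 51 \left(-12 + 60\right)\right) + \left(\left(4 - 8\right) 22 + 32\right) = \left(-2 + 51 \cdot 48\right) + \left(\left(-4\right) 22 + 32\right) = \left(-2 + 2448\right) + \left(-88 + 32\right) = 2446 - 56 = 2390$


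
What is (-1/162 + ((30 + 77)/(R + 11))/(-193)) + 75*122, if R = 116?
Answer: 36332613455/3970782 ≈ 9150.0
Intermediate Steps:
(-1/162 + ((30 + 77)/(R + 11))/(-193)) + 75*122 = (-1/162 + ((30 + 77)/(116 + 11))/(-193)) + 75*122 = (-1*1/162 + (107/127)*(-1/193)) + 9150 = (-1/162 + (107*(1/127))*(-1/193)) + 9150 = (-1/162 + (107/127)*(-1/193)) + 9150 = (-1/162 - 107/24511) + 9150 = -41845/3970782 + 9150 = 36332613455/3970782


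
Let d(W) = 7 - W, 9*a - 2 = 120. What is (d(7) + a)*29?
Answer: 3538/9 ≈ 393.11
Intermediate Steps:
a = 122/9 (a = 2/9 + (⅑)*120 = 2/9 + 40/3 = 122/9 ≈ 13.556)
(d(7) + a)*29 = ((7 - 1*7) + 122/9)*29 = ((7 - 7) + 122/9)*29 = (0 + 122/9)*29 = (122/9)*29 = 3538/9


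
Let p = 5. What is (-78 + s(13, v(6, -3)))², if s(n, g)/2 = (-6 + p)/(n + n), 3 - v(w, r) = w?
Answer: 1030225/169 ≈ 6096.0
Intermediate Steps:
v(w, r) = 3 - w
s(n, g) = -1/n (s(n, g) = 2*((-6 + 5)/(n + n)) = 2*(-1/(2*n)) = -1/n)
(-78 + s(13, v(6, -3)))² = (-78 - 1/13)² = (-1015/13)² = 1030225/169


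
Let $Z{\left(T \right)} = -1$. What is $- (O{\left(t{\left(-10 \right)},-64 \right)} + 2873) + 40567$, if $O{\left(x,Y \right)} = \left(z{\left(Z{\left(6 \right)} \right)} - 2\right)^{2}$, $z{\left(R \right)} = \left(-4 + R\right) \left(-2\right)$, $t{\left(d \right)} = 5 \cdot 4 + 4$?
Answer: $37630$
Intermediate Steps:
$t{\left(d \right)} = 24$ ($t{\left(d \right)} = 20 + 4 = 24$)
$z{\left(R \right)} = 8 - 2 R$
$O{\left(x,Y \right)} = 64$ ($O{\left(x,Y \right)} = \left(\left(8 - -2\right) - 2\right)^{2} = \left(\left(8 + 2\right) - 2\right)^{2} = \left(10 - 2\right)^{2} = 8^{2} = 64$)
$- (O{\left(t{\left(-10 \right)},-64 \right)} + 2873) + 40567 = - (64 + 2873) + 40567 = \left(-1\right) 2937 + 40567 = -2937 + 40567 = 37630$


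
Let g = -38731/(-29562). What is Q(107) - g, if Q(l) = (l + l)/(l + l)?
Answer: -9169/29562 ≈ -0.31016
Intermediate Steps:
g = 38731/29562 (g = -38731*(-1/29562) = 38731/29562 ≈ 1.3102)
Q(l) = 1 (Q(l) = (2*l)/((2*l)) = (2*l)*(1/(2*l)) = 1)
Q(107) - g = 1 - 1*38731/29562 = 1 - 38731/29562 = -9169/29562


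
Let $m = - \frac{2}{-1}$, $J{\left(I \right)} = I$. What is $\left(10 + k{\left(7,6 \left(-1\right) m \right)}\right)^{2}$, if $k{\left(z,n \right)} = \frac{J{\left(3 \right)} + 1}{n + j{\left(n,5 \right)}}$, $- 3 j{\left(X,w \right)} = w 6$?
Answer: $\frac{11664}{121} \approx 96.397$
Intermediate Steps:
$m = 2$ ($m = \left(-2\right) \left(-1\right) = 2$)
$j{\left(X,w \right)} = - 2 w$ ($j{\left(X,w \right)} = - \frac{w 6}{3} = - \frac{6 w}{3} = - 2 w$)
$k{\left(z,n \right)} = \frac{4}{-10 + n}$ ($k{\left(z,n \right)} = \frac{3 + 1}{n - 10} = \frac{4}{n - 10} = \frac{4}{-10 + n}$)
$\left(10 + k{\left(7,6 \left(-1\right) m \right)}\right)^{2} = \left(10 + \frac{4}{-10 + 6 \left(-1\right) 2}\right)^{2} = \left(10 + \frac{4}{-10 - 12}\right)^{2} = \left(10 + \frac{4}{-22}\right)^{2} = \left(10 + 4 \left(- \frac{1}{22}\right)\right)^{2} = \left(10 - \frac{2}{11}\right)^{2} = \left(\frac{108}{11}\right)^{2} = \frac{11664}{121}$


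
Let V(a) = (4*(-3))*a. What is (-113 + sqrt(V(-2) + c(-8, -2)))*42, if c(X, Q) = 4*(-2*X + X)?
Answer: -4746 + 84*sqrt(14) ≈ -4431.7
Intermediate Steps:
V(a) = -12*a
c(X, Q) = -4*X (c(X, Q) = 4*(-X) = -4*X)
(-113 + sqrt(V(-2) + c(-8, -2)))*42 = (-113 + sqrt(-12*(-2) - 4*(-8)))*42 = (-113 + sqrt(24 + 32))*42 = (-113 + sqrt(56))*42 = (-113 + 2*sqrt(14))*42 = -4746 + 84*sqrt(14)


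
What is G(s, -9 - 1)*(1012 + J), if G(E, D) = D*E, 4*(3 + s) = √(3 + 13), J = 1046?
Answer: 41160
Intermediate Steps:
s = -2 (s = -3 + √(3 + 13)/4 = -3 + √16/4 = -3 + (¼)*4 = -3 + 1 = -2)
G(s, -9 - 1)*(1012 + J) = ((-9 - 1)*(-2))*(1012 + 1046) = -10*(-2)*2058 = 20*2058 = 41160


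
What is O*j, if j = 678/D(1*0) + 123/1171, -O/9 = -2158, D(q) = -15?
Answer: -5128010082/5855 ≈ -8.7583e+5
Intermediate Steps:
O = 19422 (O = -9*(-2158) = 19422)
j = -264031/5855 (j = 678/(-15) + 123/1171 = 678*(-1/15) + 123*(1/1171) = -226/5 + 123/1171 = -264031/5855 ≈ -45.095)
O*j = 19422*(-264031/5855) = -5128010082/5855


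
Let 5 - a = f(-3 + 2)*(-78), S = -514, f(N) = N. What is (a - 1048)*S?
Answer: 576194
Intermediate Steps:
a = -73 (a = 5 - (-3 + 2)*(-78) = 5 - (-1)*(-78) = 5 - 1*78 = 5 - 78 = -73)
(a - 1048)*S = (-73 - 1048)*(-514) = -1121*(-514) = 576194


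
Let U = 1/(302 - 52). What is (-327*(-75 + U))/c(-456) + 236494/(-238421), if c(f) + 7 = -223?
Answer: -1475339197583/13709207500 ≈ -107.62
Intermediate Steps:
U = 1/250 ≈ 0.0040000
c(f) = -230 (c(f) = -7 - 223 = -230)
(-327*(-75 + U))/c(-456) + 236494/(-238421) = -327*(-75 + 1/250)/(-230) + 236494/(-238421) = -327*(-18749/250)*(-1/230) + 236494*(-1/238421) = (6130923/250)*(-1/230) - 236494/238421 = -6130923/57500 - 236494/238421 = -1475339197583/13709207500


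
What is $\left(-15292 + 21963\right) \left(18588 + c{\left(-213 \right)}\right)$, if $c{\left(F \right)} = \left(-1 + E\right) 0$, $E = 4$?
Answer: $124000548$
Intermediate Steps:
$c{\left(F \right)} = 0$ ($c{\left(F \right)} = \left(-1 + 4\right) 0 = 3 \cdot 0 = 0$)
$\left(-15292 + 21963\right) \left(18588 + c{\left(-213 \right)}\right) = \left(-15292 + 21963\right) \left(18588 + 0\right) = 6671 \cdot 18588 = 124000548$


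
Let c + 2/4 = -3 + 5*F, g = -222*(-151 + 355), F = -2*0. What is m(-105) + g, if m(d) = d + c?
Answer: -90793/2 ≈ -45397.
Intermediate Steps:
F = 0
g = -45288 (g = -222*204 = -45288)
c = -7/2 (c = -½ + (-3 + 5*0) = -½ + (-3 + 0) = -½ - 3 = -7/2 ≈ -3.5000)
m(d) = -7/2 + d (m(d) = d - 7/2 = -7/2 + d)
m(-105) + g = (-7/2 - 105) - 45288 = -217/2 - 45288 = -90793/2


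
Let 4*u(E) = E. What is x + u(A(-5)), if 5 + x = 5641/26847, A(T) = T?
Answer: -648611/107388 ≈ -6.0399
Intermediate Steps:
x = -128594/26847 (x = -5 + 5641/26847 = -128594/26847 ≈ -4.7899)
u(E) = E/4
x + u(A(-5)) = -128594/26847 + (1/4)*(-5) = -128594/26847 - 5/4 = -648611/107388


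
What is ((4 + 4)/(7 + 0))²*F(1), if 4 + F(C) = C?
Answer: -192/49 ≈ -3.9184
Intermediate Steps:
F(C) = -4 + C
((4 + 4)/(7 + 0))²*F(1) = ((4 + 4)/(7 + 0))²*(-4 + 1) = (8/7)²*(-3) = (64/49)*(-3) = -192/49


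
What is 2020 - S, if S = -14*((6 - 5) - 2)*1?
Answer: 2006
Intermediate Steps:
S = 14 (S = -14*(1 - 2)*1 = -14*(-1)*1 = 14*1 = 14)
2020 - S = 2020 - 1*14 = 2020 - 14 = 2006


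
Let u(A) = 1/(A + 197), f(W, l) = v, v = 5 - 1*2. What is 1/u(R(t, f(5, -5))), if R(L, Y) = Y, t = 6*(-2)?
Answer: 200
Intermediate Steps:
v = 3 (v = 5 - 2 = 3)
f(W, l) = 3
t = -12
u(A) = 1/(197 + A)
1/u(R(t, f(5, -5))) = 1/(1/(197 + 3)) = 1/(1/200) = 200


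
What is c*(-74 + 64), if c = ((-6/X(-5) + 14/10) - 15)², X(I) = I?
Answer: -7688/5 ≈ -1537.6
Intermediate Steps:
c = 3844/25 (c = ((-6/(-5) + 14/10) - 15)² = ((-6*(-⅕) + 14*(⅒)) - 15)² = ((6/5 + 7/5) - 15)² = (13/5 - 15)² = (-62/5)² = 3844/25 ≈ 153.76)
c*(-74 + 64) = 3844*(-74 + 64)/25 = (3844/25)*(-10) = -7688/5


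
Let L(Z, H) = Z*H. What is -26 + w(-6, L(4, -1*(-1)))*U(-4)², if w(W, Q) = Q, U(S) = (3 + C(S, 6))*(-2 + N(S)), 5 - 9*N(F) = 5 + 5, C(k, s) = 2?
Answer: 50794/81 ≈ 627.09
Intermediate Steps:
N(F) = -5/9 (N(F) = 5/9 - (5 + 5)/9 = 5/9 - ⅑*10 = 5/9 - 10/9 = -5/9)
L(Z, H) = H*Z
U(S) = -115/9 (U(S) = (3 + 2)*(-2 - 5/9) = 5*(-23/9) = -115/9)
-26 + w(-6, L(4, -1*(-1)))*U(-4)² = -26 + (-1*(-1)*4)*(-115/9)² = -26 + (1*4)*(13225/81) = -26 + 4*(13225/81) = -26 + 52900/81 = 50794/81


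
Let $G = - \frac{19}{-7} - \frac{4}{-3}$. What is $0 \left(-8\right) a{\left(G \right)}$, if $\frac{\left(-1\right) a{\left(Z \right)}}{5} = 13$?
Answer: $0$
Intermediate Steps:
$G = \frac{85}{21}$ ($G = \left(-19\right) \left(- \frac{1}{7}\right) - - \frac{4}{3} = \frac{19}{7} + \frac{4}{3} = \frac{85}{21} \approx 4.0476$)
$a{\left(Z \right)} = -65$ ($a{\left(Z \right)} = \left(-5\right) 13 = -65$)
$0 \left(-8\right) a{\left(G \right)} = 0 \left(-8\right) \left(-65\right) = 0 \left(-65\right) = 0$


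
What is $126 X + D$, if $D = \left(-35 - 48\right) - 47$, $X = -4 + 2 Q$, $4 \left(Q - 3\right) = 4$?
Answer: $374$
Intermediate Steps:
$Q = 4$ ($Q = 3 + \frac{1}{4} \cdot 4 = 3 + 1 = 4$)
$X = 4$ ($X = -4 + 2 \cdot 4 = -4 + 8 = 4$)
$D = -130$ ($D = -83 - 47 = -130$)
$126 X + D = 126 \cdot 4 - 130 = 504 - 130 = 374$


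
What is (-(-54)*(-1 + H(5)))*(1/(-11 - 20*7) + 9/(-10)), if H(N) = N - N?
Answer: 53001/1085 ≈ 48.849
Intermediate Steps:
H(N) = 0
(-(-54)*(-1 + H(5)))*(1/(-11 - 20*7) + 9/(-10)) = (-(-54)*(-1 + 0))*(1/(-11 - 20*7) + 9/(-10)) = (-(-54)*(-1))*((1/7)/(-31) + 9*(-1/10)) = (-18*3)*(-1/31*1/7 - 9/10) = -54*(-1/217 - 9/10) = -54*(-1963/2170) = 53001/1085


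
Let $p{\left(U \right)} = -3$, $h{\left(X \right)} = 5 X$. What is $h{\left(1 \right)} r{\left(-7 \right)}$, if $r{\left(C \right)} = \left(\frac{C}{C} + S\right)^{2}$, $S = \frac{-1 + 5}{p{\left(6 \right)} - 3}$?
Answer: $\frac{5}{9} \approx 0.55556$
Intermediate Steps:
$S = - \frac{2}{3}$ ($S = \frac{-1 + 5}{-3 - 3} = \frac{4}{-3 - 3} = \frac{4}{-6} = 4 \left(- \frac{1}{6}\right) = - \frac{2}{3} \approx -0.66667$)
$r{\left(C \right)} = \frac{1}{9}$ ($r{\left(C \right)} = \left(\frac{C}{C} - \frac{2}{3}\right)^{2} = \left(1 - \frac{2}{3}\right)^{2} = \left(\frac{1}{3}\right)^{2} = \frac{1}{9}$)
$h{\left(1 \right)} r{\left(-7 \right)} = 5 \cdot 1 \cdot \frac{1}{9} = 5 \cdot \frac{1}{9} = \frac{5}{9}$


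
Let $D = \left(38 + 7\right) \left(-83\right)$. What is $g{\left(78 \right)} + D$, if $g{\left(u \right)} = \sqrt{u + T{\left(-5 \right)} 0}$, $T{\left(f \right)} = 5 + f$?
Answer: $-3735 + \sqrt{78} \approx -3726.2$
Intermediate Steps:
$g{\left(u \right)} = \sqrt{u}$ ($g{\left(u \right)} = \sqrt{u + \left(5 - 5\right) 0} = \sqrt{u + 0 \cdot 0} = \sqrt{u + 0} = \sqrt{u}$)
$D = -3735$ ($D = 45 \left(-83\right) = -3735$)
$g{\left(78 \right)} + D = \sqrt{78} - 3735 = -3735 + \sqrt{78}$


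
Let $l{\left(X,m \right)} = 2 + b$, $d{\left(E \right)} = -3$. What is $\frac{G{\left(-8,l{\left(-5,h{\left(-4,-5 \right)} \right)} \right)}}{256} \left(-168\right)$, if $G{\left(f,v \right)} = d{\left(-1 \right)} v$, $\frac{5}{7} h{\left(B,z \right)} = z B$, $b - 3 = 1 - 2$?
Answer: $\frac{63}{8} \approx 7.875$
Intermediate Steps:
$b = 2$ ($b = 3 + \left(1 - 2\right) = 3 - 1 = 2$)
$h{\left(B,z \right)} = \frac{7 B z}{5}$ ($h{\left(B,z \right)} = \frac{7 z B}{5} = \frac{7 B z}{5}$)
$l{\left(X,m \right)} = 4$ ($l{\left(X,m \right)} = 2 + 2 = 4$)
$G{\left(f,v \right)} = - 3 v$
$\frac{G{\left(-8,l{\left(-5,h{\left(-4,-5 \right)} \right)} \right)}}{256} \left(-168\right) = \frac{\left(-3\right) 4}{256} \left(-168\right) = \left(-12\right) \frac{1}{256} \left(-168\right) = \left(- \frac{3}{64}\right) \left(-168\right) = \frac{63}{8}$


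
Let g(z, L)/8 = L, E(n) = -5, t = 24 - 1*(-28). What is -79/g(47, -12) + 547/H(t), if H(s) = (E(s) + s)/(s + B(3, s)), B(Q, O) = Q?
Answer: 2891873/4512 ≈ 640.93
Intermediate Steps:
t = 52 (t = 24 + 28 = 52)
H(s) = (-5 + s)/(3 + s) (H(s) = (-5 + s)/(s + 3) = (-5 + s)/(3 + s))
g(z, L) = 8*L
-79/g(47, -12) + 547/H(t) = -79/(8*(-12)) + 547/(((-5 + 52)/(3 + 52))) = -79/(-96) + 547/((47/55)) = -79*(-1/96) + 547/(((1/55)*47)) = 79/96 + 547/(47/55) = 79/96 + 547*(55/47) = 79/96 + 30085/47 = 2891873/4512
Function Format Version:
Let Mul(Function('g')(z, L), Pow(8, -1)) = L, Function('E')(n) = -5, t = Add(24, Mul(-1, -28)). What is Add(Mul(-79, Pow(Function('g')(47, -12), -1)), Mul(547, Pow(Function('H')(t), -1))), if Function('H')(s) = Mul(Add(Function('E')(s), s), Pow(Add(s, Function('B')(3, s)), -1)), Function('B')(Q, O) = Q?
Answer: Rational(2891873, 4512) ≈ 640.93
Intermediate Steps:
t = 52 (t = Add(24, 28) = 52)
Function('H')(s) = Mul(Pow(Add(3, s), -1), Add(-5, s)) (Function('H')(s) = Mul(Add(-5, s), Pow(Add(s, 3), -1)) = Mul(Add(-5, s), Pow(Add(3, s), -1)) = Mul(Pow(Add(3, s), -1), Add(-5, s)))
Function('g')(z, L) = Mul(8, L)
Add(Mul(-79, Pow(Function('g')(47, -12), -1)), Mul(547, Pow(Function('H')(t), -1))) = Add(Mul(-79, Pow(Mul(8, -12), -1)), Mul(547, Pow(Mul(Pow(Add(3, 52), -1), Add(-5, 52)), -1))) = Add(Mul(-79, Pow(-96, -1)), Mul(547, Pow(Mul(Pow(55, -1), 47), -1))) = Add(Mul(-79, Rational(-1, 96)), Mul(547, Pow(Mul(Rational(1, 55), 47), -1))) = Add(Rational(79, 96), Mul(547, Pow(Rational(47, 55), -1))) = Add(Rational(79, 96), Mul(547, Rational(55, 47))) = Add(Rational(79, 96), Rational(30085, 47)) = Rational(2891873, 4512)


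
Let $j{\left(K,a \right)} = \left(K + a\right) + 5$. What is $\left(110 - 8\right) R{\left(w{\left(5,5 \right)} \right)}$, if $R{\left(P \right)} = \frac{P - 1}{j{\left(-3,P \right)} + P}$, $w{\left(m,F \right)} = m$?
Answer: $34$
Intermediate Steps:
$j{\left(K,a \right)} = 5 + K + a$
$R{\left(P \right)} = \frac{-1 + P}{2 + 2 P}$ ($R{\left(P \right)} = \frac{P - 1}{\left(5 - 3 + P\right) + P} = \frac{-1 + P}{\left(2 + P\right) + P} = \frac{-1 + P}{2 + 2 P}$)
$\left(110 - 8\right) R{\left(w{\left(5,5 \right)} \right)} = \left(110 - 8\right) \frac{-1 + 5}{2 \left(1 + 5\right)} = 102 \cdot \frac{1}{2} \cdot \frac{1}{6} \cdot 4 = 102 \cdot \frac{1}{3} = 34$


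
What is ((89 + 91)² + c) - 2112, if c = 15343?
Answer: 45631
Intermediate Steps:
((89 + 91)² + c) - 2112 = ((89 + 91)² + 15343) - 2112 = (180² + 15343) - 2112 = (32400 + 15343) - 2112 = 47743 - 2112 = 45631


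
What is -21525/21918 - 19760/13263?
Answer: -239528585/96899478 ≈ -2.4719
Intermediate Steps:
-21525/21918 - 19760/13263 = -21525*1/21918 - 19760*1/13263 = -7175/7306 - 19760/13263 = -239528585/96899478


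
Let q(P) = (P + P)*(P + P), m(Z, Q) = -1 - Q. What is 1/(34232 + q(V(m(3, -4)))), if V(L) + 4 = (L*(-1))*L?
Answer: 1/34908 ≈ 2.8647e-5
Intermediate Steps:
V(L) = -4 - L**2 (V(L) = -4 + (L*(-1))*L = -4 + (-L)*L = -4 - L**2)
q(P) = 4*P**2 (q(P) = (2*P)*(2*P) = 4*P**2)
1/(34232 + q(V(m(3, -4)))) = 1/(34232 + 4*(-4 - (-1 - 1*(-4))**2)**2) = 1/(34232 + 4*(-4 - (-1 + 4)**2)**2) = 1/(34232 + 4*(-4 - 1*3**2)**2) = 1/(34232 + 4*(-4 - 1*9)**2) = 1/(34232 + 4*(-4 - 9)**2) = 1/(34232 + 4*(-13)**2) = 1/(34232 + 4*169) = 1/(34232 + 676) = 1/34908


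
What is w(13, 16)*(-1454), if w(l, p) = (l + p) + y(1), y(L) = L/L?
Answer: -43620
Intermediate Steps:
y(L) = 1
w(l, p) = 1 + l + p (w(l, p) = (l + p) + 1 = 1 + l + p)
w(13, 16)*(-1454) = (1 + 13 + 16)*(-1454) = 30*(-1454) = -43620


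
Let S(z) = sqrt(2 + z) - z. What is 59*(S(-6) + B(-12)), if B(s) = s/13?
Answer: 3894/13 + 118*I ≈ 299.54 + 118.0*I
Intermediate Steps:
B(s) = s/13 (B(s) = s*(1/13) = s/13)
59*(S(-6) + B(-12)) = 59*((sqrt(2 - 6) - 1*(-6)) + (1/13)*(-12)) = 59*((sqrt(-4) + 6) - 12/13) = 59*((2*I + 6) - 12/13) = 59*((6 + 2*I) - 12/13) = 59*(66/13 + 2*I) = 3894/13 + 118*I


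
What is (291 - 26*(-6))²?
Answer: 199809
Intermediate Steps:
(291 - 26*(-6))² = (291 + 156)² = 447² = 199809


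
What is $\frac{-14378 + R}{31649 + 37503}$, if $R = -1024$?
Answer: $- \frac{7701}{34576} \approx -0.22273$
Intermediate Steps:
$\frac{-14378 + R}{31649 + 37503} = \frac{-14378 - 1024}{31649 + 37503} = - \frac{15402}{69152} = \left(-15402\right) \frac{1}{69152} = - \frac{7701}{34576}$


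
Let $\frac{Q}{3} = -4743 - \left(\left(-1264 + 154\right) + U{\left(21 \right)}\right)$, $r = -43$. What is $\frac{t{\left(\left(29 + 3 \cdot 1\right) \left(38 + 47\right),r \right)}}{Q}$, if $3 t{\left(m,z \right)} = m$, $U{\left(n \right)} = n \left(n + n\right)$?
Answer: $- \frac{544}{8127} \approx -0.066937$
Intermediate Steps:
$U{\left(n \right)} = 2 n^{2}$ ($U{\left(n \right)} = n 2 n = 2 n^{2}$)
$t{\left(m,z \right)} = \frac{m}{3}$
$Q = -13545$ ($Q = 3 \left(-4743 - \left(\left(-1264 + 154\right) + 2 \cdot 21^{2}\right)\right) = 3 \left(-4743 - \left(-1110 + 2 \cdot 441\right)\right) = 3 \left(-4743 - \left(-1110 + 882\right)\right) = 3 \left(-4743 - -228\right) = 3 \left(-4743 + 228\right) = 3 \left(-4515\right) = -13545$)
$\frac{t{\left(\left(29 + 3 \cdot 1\right) \left(38 + 47\right),r \right)}}{Q} = \frac{\frac{1}{3} \left(29 + 3 \cdot 1\right) \left(38 + 47\right)}{-13545} = \frac{\left(29 + 3\right) 85}{3} \left(- \frac{1}{13545}\right) = \frac{32 \cdot 85}{3} \left(- \frac{1}{13545}\right) = \frac{1}{3} \cdot 2720 \left(- \frac{1}{13545}\right) = \frac{2720}{3} \left(- \frac{1}{13545}\right) = - \frac{544}{8127}$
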